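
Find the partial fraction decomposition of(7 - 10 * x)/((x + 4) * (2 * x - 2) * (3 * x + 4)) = -183/(112*(3*x + 4)) + 47/(80*(x + 4)) - 3/(70*(x - 1))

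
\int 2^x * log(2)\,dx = 2^x + C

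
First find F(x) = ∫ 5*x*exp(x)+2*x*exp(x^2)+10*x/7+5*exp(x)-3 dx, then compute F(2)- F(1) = -6*E - 6/7 + exp(4) + 10*exp(2)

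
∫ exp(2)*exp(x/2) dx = 2*exp(x/2 + 2) + C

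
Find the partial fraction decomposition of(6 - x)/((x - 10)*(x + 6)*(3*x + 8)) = -39/(190*(3*x + 8)) + 3/(40*(x + 6)) - 1/(152*(x - 10))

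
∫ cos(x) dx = sin(x) + C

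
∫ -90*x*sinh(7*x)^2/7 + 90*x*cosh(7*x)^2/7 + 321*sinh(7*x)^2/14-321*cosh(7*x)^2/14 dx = 45*x^2/7 - 321*x/14 + C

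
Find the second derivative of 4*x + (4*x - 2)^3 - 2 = 384*x - 192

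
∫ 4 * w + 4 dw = 2*w^2 + 4*w + C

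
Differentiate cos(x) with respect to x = -sin(x)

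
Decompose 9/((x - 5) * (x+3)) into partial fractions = -9/(8*(x + 3)) + 9/(8*(x - 5))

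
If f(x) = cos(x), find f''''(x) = cos(x)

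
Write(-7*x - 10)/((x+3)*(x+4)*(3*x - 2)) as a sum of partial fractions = -6/(7*(3*x - 2)) + 9/(7*(x + 4)) - 1/(x + 3)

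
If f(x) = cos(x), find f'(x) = -sin(x)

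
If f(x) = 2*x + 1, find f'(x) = 2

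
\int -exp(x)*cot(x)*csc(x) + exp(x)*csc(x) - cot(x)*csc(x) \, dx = (exp(x) + 1)*csc(x) + C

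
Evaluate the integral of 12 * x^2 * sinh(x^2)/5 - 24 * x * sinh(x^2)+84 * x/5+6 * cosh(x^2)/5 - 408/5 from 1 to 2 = -48*cosh(4)/5 - 282/5 + 54*cosh(1)/5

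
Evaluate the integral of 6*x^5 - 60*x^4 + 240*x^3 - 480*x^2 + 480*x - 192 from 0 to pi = -64 + (-2 + pi)^6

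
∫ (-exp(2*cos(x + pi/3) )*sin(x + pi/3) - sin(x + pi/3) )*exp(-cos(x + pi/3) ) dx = 2*sinh(cos(x + pi/3)) + C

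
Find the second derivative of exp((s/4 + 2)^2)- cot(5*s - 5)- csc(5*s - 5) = s^2*exp(s^2/16 + s + 4)/64 + s*exp(s^2/16 + s + 4)/4 + 9*exp(s^2/16 + s + 4)/8 - 50*cot(5*s - 5)^3 - 50*cot(5*s - 5)^2*csc(5*s - 5) - 50*cot(5*s - 5) - 25*csc(5*s - 5)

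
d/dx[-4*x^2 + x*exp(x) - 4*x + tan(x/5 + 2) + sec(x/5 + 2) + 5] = x*exp(x) - 8*x + exp(x) + tan(x/5 + 2)^2/5 + tan(x/5 + 2)*sec(x/5 + 2)/5 - 19/5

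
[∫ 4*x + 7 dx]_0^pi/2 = -2 + 3*pi/2 + 2*(1 + pi/2)^2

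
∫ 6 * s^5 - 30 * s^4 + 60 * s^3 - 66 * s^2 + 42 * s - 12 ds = s^6 - 6*s^5 + 15*s^4 - 22*s^3 + 21*s^2 - 12*s + C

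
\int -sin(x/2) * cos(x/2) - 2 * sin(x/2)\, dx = (cos(x/2) + 2)^2 + C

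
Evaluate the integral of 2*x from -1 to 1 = 0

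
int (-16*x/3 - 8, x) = -8*x^2/3 - 8*x + C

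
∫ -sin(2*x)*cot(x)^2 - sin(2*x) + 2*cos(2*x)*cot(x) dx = sin(2*x)*cot(x) + C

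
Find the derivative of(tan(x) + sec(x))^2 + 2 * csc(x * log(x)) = -2*log(x)*cot(x*log(x))*csc(x*log(x)) + 2*tan(x)^3 + 4*tan(x)^2*sec(x) + 2*tan(x)*sec(x)^2 + 2*tan(x) - 2*cot(x*log(x))*csc(x*log(x)) + 2*sec(x)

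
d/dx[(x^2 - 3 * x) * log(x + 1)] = (2*x^2*log(x + 1) + x^2 - x*log(x + 1) - 3*x - 3*log(x + 1))/(x + 1)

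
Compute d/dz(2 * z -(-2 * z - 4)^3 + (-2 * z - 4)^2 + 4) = 24*z^2 + 104*z + 114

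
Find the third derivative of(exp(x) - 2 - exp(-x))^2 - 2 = (8*exp(4*x) - 4*exp(3*x) - 4*exp(x) - 8)*exp(-2*x)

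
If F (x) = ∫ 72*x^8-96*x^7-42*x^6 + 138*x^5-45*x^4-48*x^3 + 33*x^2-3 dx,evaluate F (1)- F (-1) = 2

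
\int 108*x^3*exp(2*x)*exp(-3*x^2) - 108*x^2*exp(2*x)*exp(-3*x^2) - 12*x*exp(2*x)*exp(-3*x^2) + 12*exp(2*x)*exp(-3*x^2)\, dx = 3*(-6*x^2 + 4*x + exp(x*(3*x - 2)))*exp(-x*(3*x - 2)) + C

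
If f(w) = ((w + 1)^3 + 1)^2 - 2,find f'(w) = 6*w^5 + 30*w^4 + 60*w^3 + 66*w^2 + 42*w + 12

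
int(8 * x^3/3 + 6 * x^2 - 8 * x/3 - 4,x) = 2*x^4/3 + 2*x^3 - 4*x^2/3 - 4*x + C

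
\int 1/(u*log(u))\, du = log(log(u)/2) + C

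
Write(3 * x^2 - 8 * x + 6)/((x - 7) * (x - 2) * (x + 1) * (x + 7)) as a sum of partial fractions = -209/(756*(x + 7)) + 17/(144*(x + 1)) - 2/(135*(x - 2)) + 97/(560*(x - 7))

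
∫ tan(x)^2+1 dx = tan(x) + C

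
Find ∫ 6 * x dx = 3*x^2 + C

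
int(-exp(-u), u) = exp(-u) + C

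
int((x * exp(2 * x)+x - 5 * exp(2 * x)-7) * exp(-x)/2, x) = (x - 6)*sinh(x) + C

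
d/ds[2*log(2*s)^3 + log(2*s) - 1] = (6*log(s)^2 + 12*log(2)*log(s) + 1 + 6*log(2)^2)/s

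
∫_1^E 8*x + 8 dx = -16 + 4*(1 + E)^2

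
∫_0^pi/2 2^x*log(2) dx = -1 + 2^(pi/2)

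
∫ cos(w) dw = sin(w) + C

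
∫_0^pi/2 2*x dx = pi^2/4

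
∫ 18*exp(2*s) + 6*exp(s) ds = (3*exp(s) + 1)^2 + C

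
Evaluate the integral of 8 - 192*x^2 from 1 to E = -64*exp(3) + 8*E + 56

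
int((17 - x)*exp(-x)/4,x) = (x - 16)*exp(-x)/4 + C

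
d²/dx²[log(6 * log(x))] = (-log(x) - 1)/(x^2*log(x)^2)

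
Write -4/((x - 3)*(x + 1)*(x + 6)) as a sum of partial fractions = -4/(45*(x + 6)) + 1/(5*(x + 1)) - 1/(9*(x - 3))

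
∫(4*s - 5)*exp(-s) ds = (1 - 4*s)*exp(-s) + C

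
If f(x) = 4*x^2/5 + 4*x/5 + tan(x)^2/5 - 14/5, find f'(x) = 8*x/5 + 2*sin(x)/(5*cos(x)^3) + 4/5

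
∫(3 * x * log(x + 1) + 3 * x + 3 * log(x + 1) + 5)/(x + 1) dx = (3*x + 5)*log(x + 1) + C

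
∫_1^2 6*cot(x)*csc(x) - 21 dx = -21 - 6*csc(2) + 6*csc(1)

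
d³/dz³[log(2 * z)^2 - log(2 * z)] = (4*log(z) - 8 + 4*log(2))/z^3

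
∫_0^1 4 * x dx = 2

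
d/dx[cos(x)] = -sin(x)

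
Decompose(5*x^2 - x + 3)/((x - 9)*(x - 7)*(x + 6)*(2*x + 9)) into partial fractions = 290/(621*(2*x + 9)) - 21/(65*(x + 6)) - 241/(598*(x - 7)) + 133/(270*(x - 9))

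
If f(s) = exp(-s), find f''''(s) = exp(-s)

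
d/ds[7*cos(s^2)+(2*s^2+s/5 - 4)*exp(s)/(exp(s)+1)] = (10*s^2*exp(s) - 70*s*exp(2*s)*sin(s^2) + 20*s*exp(2*s) - 140*s*exp(s)*sin(s^2) + 21*s*exp(s) - 70*s*sin(s^2) + exp(2*s) - 19*exp(s))/(5*exp(2*s) + 10*exp(s) + 5)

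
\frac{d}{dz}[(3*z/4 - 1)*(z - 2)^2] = 9*z^2/4 - 8*z + 7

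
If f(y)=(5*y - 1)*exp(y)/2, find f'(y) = 5*y*exp(y)/2 + 2*exp(y)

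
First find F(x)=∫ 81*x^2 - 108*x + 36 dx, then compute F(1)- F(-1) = 126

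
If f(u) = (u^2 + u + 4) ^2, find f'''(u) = 24*u + 12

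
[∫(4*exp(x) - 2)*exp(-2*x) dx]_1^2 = -(-2 + exp(-1))^2 + (-2 + exp(-2))^2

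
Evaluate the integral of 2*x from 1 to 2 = 3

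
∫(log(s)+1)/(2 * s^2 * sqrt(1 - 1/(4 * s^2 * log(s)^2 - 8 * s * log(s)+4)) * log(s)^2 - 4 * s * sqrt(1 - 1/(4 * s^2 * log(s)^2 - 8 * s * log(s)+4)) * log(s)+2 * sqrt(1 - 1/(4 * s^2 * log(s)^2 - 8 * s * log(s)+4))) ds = asec(2*s*log(s) - 2) + C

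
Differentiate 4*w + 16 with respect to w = 4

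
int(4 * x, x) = 2*x^2 + C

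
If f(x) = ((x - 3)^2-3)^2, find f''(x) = 12*x^2 - 72*x + 96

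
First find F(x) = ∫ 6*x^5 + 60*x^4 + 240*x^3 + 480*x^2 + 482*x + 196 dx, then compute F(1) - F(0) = 670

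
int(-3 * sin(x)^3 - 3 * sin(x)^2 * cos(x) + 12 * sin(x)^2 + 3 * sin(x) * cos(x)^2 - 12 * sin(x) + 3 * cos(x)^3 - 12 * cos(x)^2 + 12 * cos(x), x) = (sqrt(2)*sin(x + pi/4) - 2)^3 + C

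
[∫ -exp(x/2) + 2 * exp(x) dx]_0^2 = -2*E + 2*exp(2)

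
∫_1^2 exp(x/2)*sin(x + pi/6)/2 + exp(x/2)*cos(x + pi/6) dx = -exp(1/2)*sin(pi/6 + 1) + E*sin(pi/6 + 2)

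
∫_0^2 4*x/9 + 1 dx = 26/9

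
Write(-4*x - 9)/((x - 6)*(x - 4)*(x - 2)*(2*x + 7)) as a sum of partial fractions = -8/(627*(2*x + 7)) - 17/(88*(x - 2)) + 5/(12*(x - 4)) - 33/(152*(x - 6))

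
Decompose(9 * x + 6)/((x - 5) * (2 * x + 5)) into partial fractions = 11/(5*(2*x + 5)) + 17/(5*(x - 5))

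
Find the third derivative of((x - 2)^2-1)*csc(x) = (x^2*cos(x)/sin(x) - 6*x^2*cos(x)/sin(x)^3 - 6*x - 4*x*cos(x)/sin(x) + 12*x/sin(x)^2 + 24*x*cos(x)/sin(x)^3 + 12 - 3*cos(x)/sin(x) - 24/sin(x)^2 - 18*cos(x)/sin(x)^3)/sin(x)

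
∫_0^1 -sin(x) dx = -1 + cos(1)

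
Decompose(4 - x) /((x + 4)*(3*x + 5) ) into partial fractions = 17/(7*(3*x + 5)) - 8/(7*(x + 4))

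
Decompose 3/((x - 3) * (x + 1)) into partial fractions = -3/(4*(x + 1)) + 3/(4*(x - 3))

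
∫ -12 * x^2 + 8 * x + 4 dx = -4*x^3 + 4*x^2 + 4*x + C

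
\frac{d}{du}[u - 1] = 1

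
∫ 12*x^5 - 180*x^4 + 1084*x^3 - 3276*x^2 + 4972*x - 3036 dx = 2*x^6 - 36*x^5 + 271*x^4 - 1092*x^3 + 2486*x^2 - 3036*x + C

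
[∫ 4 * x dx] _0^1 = 2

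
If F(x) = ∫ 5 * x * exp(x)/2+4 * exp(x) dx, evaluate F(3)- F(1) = -4*E + 9*exp(3)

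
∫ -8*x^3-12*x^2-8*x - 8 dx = -2*x^4 - 4*x^3 - 4*x^2 - 8*x + C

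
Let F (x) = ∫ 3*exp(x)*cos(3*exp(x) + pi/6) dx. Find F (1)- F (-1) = -sin(pi/6 + 3*exp(-1)) + sin(pi/6 + 3*E)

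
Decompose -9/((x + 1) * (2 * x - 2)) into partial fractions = 9/(4*(x + 1)) - 9/(4*(x - 1))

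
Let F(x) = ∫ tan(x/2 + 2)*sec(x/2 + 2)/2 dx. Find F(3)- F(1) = sec(7/2) - sec(5/2)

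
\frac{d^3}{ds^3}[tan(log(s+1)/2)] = (3*tan(log(s + 1)/2)^4 - 6*tan(log(s + 1)/2)^3 + 8*tan(log(s + 1)/2)^2 - 6*tan(log(s + 1)/2) + 5)/(4*s^3 + 12*s^2 + 12*s + 4)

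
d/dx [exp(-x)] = -exp(-x)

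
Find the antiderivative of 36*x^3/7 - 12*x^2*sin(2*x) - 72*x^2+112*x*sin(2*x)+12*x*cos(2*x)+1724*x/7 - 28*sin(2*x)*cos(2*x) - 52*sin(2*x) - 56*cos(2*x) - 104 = -6*x^2/7 + 8*x + (3*x^2 - 28*x + 7*cos(2*x) + 14)^2/7 - 2*cos(2*x) + C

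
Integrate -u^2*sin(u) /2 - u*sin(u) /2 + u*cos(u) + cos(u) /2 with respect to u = u*(u + 1)*cos(u)/2 + C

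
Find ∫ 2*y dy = y^2 + C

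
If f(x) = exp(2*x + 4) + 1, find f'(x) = 2*exp(2*x + 4)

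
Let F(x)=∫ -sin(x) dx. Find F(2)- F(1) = -cos(1) + cos(2)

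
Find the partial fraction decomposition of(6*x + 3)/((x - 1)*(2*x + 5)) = 24/(7*(2*x + 5)) + 9/(7*(x - 1))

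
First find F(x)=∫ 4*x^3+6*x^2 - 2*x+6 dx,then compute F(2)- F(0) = 40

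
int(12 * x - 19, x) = 6*x^2 - 19*x + C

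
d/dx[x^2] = 2*x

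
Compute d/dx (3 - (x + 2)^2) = -2*x - 4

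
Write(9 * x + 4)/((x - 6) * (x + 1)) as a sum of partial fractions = 5/(7*(x + 1)) + 58/(7*(x - 6))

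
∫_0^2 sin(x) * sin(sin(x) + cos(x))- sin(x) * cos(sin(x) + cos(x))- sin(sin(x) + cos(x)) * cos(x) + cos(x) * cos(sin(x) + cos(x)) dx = sqrt(2)*(-sin(pi/4 + 1) + sin(sqrt(2)*sin(pi/4 + 2) + pi/4))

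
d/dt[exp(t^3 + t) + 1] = 3*t^2*exp(t^3 + t) + exp(t^3 + t)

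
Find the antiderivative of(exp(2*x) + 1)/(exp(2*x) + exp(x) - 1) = log(2*sinh(x) + 1) + C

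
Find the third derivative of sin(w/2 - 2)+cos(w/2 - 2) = -sqrt(2)*cos(w/2 - 2 + pi/4)/8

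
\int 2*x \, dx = x^2 + C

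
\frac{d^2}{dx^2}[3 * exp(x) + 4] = 3*exp(x)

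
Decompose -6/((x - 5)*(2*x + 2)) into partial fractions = 1/(2*(x + 1)) - 1/(2*(x - 5))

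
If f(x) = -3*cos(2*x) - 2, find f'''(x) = -24*sin(2*x)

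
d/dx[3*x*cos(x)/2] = -3*x*sin(x)/2 + 3*cos(x)/2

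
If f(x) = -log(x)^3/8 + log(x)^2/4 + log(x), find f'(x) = (-3*log(x)^2 + 4*log(x) + 8)/(8*x)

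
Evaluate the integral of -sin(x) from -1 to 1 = 0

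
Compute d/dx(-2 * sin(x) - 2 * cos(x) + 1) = 2*sin(x) - 2*cos(x)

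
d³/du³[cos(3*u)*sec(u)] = 2*(-14*sin(u)*cos(3*u)/cos(u) + 3*sin(u)*cos(3*u)/cos(u)^3 + 18*sin(3*u) - 9*sin(3*u)/cos(u)^2)/cos(u)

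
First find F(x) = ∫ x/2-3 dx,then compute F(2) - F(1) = -9/4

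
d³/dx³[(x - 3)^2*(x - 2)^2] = 24*x - 60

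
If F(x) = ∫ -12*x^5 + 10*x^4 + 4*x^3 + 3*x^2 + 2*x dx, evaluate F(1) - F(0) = 3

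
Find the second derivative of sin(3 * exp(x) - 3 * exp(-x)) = 3*(-3*exp(4*x)*sin(3*(exp(x) - exp(-x))) + exp(3*x)*cos(3*(exp(x) - exp(-x))) - 6*exp(2*x)*sin(3*(exp(x) - exp(-x))) - exp(x)*cos(3*(exp(x) - exp(-x))) - 3*sin(3*(exp(x) - exp(-x))))*exp(-2*x)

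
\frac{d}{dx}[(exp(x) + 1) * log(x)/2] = (x*exp(x)*log(x) + exp(x) + 1)/(2*x)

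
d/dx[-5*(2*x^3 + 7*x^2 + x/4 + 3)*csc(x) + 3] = 5*(2*x^3*cos(x)/sin(x) - 6*x^2 + 7*x^2*cos(x)/sin(x) - 14*x + x*cos(x)/(4*sin(x)) - 1/4 + 3*cos(x)/sin(x))/sin(x)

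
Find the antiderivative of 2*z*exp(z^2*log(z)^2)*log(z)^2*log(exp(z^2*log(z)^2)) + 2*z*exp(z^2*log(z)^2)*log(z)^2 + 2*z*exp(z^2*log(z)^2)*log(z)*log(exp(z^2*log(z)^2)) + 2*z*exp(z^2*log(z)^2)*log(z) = z^2*exp(z^2*log(z)^2)*log(z)^2 + C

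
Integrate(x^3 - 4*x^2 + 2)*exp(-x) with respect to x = x*(-x^2 + x + 2)*exp(-x) + C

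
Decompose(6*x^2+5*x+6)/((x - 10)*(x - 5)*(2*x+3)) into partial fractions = 48/(299*(2*x + 3)) - 181/(65*(x - 5)) + 656/(115*(x - 10))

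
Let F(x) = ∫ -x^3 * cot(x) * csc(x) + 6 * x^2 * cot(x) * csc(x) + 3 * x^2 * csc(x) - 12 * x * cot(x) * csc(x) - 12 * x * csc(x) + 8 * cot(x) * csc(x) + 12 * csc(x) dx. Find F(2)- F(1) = csc(1)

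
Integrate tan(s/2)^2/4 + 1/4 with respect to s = tan(s/2)/2 + C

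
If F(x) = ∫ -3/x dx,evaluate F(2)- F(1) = -3*log(6) + 3*log(3)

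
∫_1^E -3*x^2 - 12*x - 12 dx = (-E - 2)^3 + 27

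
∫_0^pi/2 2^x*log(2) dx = -1 + 2^(pi/2)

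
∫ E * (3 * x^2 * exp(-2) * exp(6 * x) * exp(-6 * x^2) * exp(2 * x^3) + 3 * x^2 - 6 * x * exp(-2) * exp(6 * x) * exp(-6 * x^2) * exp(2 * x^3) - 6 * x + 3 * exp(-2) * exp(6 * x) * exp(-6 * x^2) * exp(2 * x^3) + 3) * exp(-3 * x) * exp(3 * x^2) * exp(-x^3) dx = 2*sinh((x - 1)^3) + C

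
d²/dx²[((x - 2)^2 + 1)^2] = 12*x^2 - 48*x + 52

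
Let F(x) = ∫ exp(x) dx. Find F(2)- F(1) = -E + exp(2)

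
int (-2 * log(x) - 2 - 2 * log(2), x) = -2*x*log(2*x) + C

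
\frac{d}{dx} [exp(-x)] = -exp(-x)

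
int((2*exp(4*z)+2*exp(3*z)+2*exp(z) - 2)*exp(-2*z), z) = ((exp(z) + 1)*exp(z) - 1)^2*exp(-2*z) + C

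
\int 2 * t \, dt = t^2 + C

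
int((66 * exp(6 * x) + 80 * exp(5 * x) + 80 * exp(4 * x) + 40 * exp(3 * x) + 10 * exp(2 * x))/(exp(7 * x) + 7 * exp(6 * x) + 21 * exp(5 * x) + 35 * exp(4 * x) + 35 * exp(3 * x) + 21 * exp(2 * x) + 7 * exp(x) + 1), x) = (5*(exp(x) + 1)^4 + 5*(exp(x) + 1)^2*exp(2*x) + 6*exp(4*x))*exp(2*x)/(exp(x) + 1)^6 + C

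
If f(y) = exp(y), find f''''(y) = exp(y)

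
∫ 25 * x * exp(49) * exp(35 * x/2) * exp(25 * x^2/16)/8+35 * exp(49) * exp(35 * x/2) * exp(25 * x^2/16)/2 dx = exp((5*x + 28)^2/16) + C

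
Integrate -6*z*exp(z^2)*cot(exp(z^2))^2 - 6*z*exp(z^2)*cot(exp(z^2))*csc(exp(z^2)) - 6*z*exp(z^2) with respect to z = 3*cot(exp(z^2)) + 3*csc(exp(z^2)) + C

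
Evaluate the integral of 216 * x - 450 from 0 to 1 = -342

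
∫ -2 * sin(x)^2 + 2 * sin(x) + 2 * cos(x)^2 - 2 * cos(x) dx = (sqrt(2)*sin(x + pi/4) - 1)^2 + C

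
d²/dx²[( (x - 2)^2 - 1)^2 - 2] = 12*x^2 - 48*x + 44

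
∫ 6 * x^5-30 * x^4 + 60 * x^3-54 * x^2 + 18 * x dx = x^6 - 6*x^5 + 15*x^4 - 18*x^3 + 9*x^2 + C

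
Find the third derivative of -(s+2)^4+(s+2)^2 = -24*s - 48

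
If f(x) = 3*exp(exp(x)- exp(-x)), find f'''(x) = (3*exp(exp(x) - exp(-x)) - 9*exp(x + exp(x) - exp(-x)) + 12*exp(2*x + exp(x) - exp(-x)) + 12*exp(4*x + exp(x) - exp(-x)) + 9*exp(5*x + exp(x) - exp(-x)) + 3*exp(6*x + exp(x) - exp(-x)))*exp(-3*x)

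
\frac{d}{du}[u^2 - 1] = 2*u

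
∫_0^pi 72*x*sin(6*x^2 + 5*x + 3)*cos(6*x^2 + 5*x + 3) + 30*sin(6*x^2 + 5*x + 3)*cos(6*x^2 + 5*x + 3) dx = -3*cos(6 + 12*pi^2)/2 + 3*cos(6)/2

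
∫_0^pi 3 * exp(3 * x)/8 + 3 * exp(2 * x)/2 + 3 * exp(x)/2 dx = -27/8 + (1 + exp(pi)/2)^3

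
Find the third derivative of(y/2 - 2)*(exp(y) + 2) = y*exp(y)/2 - exp(y)/2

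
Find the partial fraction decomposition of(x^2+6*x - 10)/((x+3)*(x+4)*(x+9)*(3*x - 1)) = -213/(3640*(3*x - 1)) - 17/(840*(x + 9)) - 18/(65*(x + 4)) + 19/(60*(x + 3))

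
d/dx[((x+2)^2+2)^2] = 4*x^3 + 24*x^2 + 56*x + 48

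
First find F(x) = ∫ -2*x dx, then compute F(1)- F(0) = -1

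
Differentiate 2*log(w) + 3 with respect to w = 2/w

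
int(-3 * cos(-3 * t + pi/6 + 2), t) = sin(-3*t + pi/6 + 2) + C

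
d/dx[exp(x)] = exp(x)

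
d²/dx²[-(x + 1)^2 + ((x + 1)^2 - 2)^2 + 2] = 12*x^2 + 24*x + 2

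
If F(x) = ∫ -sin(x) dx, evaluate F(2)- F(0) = -1 + cos(2)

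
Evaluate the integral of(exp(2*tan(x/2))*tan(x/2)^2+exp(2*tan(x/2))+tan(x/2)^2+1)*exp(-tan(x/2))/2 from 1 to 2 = -exp(tan(1/2)) - exp(-tan(1)) + exp(-tan(1/2)) + exp(tan(1))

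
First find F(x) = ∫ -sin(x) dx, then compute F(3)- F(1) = cos(3) - cos(1)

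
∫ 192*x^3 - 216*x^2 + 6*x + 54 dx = 48*x^4 - 72*x^3 + 3*x^2 + 54*x + C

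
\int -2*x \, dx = -x^2 + C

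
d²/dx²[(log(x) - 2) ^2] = (6 - 2*log(x))/x^2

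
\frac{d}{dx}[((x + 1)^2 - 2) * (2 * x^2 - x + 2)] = 8*x^3 + 9*x^2 - 4*x + 5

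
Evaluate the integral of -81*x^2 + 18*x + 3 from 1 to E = -27*exp(3) + 3*E + 15 + 9*exp(2)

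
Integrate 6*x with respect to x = 3*x^2 + C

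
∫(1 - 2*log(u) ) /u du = (1 - log(u))*log(u) + C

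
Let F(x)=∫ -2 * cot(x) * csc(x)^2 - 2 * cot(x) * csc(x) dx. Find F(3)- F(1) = -(1 + csc(1))^2 + (1 + csc(3))^2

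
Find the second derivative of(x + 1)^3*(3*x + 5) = 36*x^2 + 84*x + 48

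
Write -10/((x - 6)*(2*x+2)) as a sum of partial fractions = 5/(7*(x + 1)) - 5/(7*(x - 6))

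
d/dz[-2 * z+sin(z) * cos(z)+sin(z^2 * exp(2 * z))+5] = 2*z^2*exp(2*z)*cos(z^2*exp(2*z)) + 2*z*exp(2*z)*cos(z^2*exp(2*z)) + cos(2*z) - 2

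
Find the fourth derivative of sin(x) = sin(x)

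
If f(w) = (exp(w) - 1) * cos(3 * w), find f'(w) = -3*exp(w)*sin(3*w) + exp(w)*cos(3*w) + 3*sin(3*w)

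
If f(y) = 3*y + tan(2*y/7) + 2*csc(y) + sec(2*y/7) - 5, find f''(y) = 8*tan(2*y/7)^3/49 + 8*tan(2*y/7)^2*sec(2*y/7)/49 + 8*tan(2*y/7)/49 + 4*cot(y)^2*csc(y) + 2*csc(y) + 4*sec(2*y/7)/49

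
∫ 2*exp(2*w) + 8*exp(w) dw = (exp(w) + 4)^2 + C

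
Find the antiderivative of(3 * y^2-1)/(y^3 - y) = log(y^3 - y) + C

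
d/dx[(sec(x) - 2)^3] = 3*(2*cos(x) - 1)^2*sin(x)/cos(x)^4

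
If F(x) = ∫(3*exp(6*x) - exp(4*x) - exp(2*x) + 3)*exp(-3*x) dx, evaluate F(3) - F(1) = -(E - exp(-1))^3 - 2*E - 2*exp(-3) + 2*exp(-1) + 2*exp(3) + (-exp(-3) + exp(3))^3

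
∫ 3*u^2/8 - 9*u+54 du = u^3/8 - 9*u^2/2 + 54*u + C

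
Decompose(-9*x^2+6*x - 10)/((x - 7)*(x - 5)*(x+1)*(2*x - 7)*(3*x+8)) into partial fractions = -1458/(24679*(3*x + 8)) - 1588/(6993*(2*x - 7)) + 5/(432*(x + 1)) + 205/(828*(x - 5)) - 409/(3248*(x - 7))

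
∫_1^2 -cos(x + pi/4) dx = -sin(pi/4 + 2) + sin(pi/4 + 1)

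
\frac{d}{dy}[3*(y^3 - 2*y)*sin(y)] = 3*y^3*cos(y) + 9*y^2*sin(y) - 6*y*cos(y) - 6*sin(y)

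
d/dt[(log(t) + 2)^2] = (2*log(t) + 4)/t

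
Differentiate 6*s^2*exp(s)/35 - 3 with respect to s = 6*s^2*exp(s)/35 + 12*s*exp(s)/35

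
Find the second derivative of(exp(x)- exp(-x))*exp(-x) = -4*exp(-2*x)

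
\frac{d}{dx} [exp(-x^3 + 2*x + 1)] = -3*x^2*exp(-x^3 + 2*x + 1) + 2*exp(-x^3 + 2*x + 1)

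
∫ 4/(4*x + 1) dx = log(4*x + 1) + C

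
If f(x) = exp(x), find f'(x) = exp(x)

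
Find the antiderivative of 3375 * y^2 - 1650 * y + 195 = 1125*y^3 - 825*y^2 + 195*y + C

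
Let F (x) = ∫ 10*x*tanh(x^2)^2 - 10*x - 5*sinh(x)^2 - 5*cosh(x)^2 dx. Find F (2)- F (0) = -5*sinh(4)/2 - 5*tanh(4)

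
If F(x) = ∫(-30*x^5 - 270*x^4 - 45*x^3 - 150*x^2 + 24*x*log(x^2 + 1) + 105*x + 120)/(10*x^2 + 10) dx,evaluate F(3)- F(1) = -276 - 6*log(2) - 3*log(2)^2/5 + 3*log(10)^2/5 + 6*log(10)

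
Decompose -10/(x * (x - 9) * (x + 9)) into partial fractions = -5/(81*(x + 9)) - 5/(81*(x - 9)) + 10/(81*x)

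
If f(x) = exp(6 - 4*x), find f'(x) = -4*exp(6 - 4*x)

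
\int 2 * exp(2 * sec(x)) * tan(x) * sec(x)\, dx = exp(2*sec(x)) + C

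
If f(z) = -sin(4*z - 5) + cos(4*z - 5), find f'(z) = -4*sin(4*z - 5) - 4*cos(4*z - 5)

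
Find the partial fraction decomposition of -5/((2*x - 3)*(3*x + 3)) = -2/(3*(2*x - 3)) + 1/(3*(x + 1))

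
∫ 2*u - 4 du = u^2 - 4*u + C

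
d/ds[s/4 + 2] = 1/4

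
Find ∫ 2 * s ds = s^2 + C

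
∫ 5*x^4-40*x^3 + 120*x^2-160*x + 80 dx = x^5 - 10*x^4 + 40*x^3 - 80*x^2 + 80*x + C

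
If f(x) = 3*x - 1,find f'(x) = 3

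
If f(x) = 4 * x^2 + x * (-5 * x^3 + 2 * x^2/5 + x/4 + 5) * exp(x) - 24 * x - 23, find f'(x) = -5*x^4*exp(x) - 98*x^3*exp(x)/5 + 29*x^2*exp(x)/20 + 11*x*exp(x)/2 + 8*x + 5*exp(x) - 24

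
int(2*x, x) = x^2 + C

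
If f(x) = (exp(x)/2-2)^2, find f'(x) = exp(2*x)/2 - 2*exp(x)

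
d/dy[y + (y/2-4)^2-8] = y/2 - 3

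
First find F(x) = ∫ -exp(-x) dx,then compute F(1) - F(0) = -1 + exp(-1)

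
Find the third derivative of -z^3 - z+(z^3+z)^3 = 504*z^6 + 630*z^4 + 180*z^2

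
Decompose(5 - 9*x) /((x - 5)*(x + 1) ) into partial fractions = -7/(3*(x + 1)) - 20/(3*(x - 5))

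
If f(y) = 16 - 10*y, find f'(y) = -10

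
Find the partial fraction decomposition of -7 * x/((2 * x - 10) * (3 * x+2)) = -7/(17*(3*x + 2)) - 35/(34*(x - 5))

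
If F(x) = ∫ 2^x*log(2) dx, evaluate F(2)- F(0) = 3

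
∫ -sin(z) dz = cos(z) + C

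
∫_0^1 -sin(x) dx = -1 + cos(1)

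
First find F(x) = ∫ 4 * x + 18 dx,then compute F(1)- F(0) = 20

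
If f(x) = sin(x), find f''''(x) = sin(x)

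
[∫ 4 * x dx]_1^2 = 6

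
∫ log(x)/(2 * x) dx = log(x)^2/4 + C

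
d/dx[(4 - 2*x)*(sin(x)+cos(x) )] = 2*x*sin(x) - 2*x*cos(x) - 6*sin(x) + 2*cos(x)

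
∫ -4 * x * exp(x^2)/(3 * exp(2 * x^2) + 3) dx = 2*acot(exp(x^2))/3 + C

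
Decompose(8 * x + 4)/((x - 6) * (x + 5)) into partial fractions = 36/(11*(x + 5)) + 52/(11*(x - 6))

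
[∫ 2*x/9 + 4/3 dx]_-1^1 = 8/3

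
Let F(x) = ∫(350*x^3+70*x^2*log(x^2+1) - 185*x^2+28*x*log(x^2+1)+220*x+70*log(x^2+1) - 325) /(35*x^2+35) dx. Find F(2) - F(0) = -25/7 + log(5)/7 + (log(5) + 5)^2/5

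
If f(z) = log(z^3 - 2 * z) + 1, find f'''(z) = (6*z^6 + 12*z^4 + 24*z^2 - 16)/(z^9 - 6*z^7 + 12*z^5 - 8*z^3)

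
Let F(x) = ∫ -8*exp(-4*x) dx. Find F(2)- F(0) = -2 + 2*exp(-8)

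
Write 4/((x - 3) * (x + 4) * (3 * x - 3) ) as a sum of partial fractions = 4/(105*(x + 4)) - 2/(15*(x - 1)) + 2/(21*(x - 3))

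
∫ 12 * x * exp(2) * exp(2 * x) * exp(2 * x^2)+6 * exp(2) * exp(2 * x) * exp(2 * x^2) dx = 3*exp(2*x^2 + 2*x + 2) + C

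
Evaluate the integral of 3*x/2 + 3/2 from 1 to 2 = 15/4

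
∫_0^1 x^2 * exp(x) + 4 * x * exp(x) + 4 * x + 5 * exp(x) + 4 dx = 3 + 6*E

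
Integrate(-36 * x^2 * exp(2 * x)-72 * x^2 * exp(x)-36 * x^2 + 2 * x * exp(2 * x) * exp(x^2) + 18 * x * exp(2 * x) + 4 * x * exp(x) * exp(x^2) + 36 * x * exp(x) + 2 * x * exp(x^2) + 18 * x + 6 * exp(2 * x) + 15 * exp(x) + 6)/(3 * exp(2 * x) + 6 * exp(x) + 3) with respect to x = ((exp(x) + 1)*(-12*x^3 + 9*x^2 + 6*x + exp(x^2) + 21)/3 + exp(x))/(exp(x) + 1) + C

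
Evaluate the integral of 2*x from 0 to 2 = 4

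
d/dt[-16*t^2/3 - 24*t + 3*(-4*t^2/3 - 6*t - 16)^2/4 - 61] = 16*t^3/3 + 36*t^2 + 322*t/3 + 120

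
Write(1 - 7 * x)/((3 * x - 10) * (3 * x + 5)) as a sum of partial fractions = -38/(45*(3*x + 5)) - 67/(45*(3*x - 10))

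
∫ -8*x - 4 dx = -4*x^2 - 4*x + C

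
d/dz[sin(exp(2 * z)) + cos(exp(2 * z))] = 2*sqrt(2)*exp(2*z)*cos(exp(2*z) + pi/4)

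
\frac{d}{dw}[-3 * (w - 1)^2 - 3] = 6 - 6*w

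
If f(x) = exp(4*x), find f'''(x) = 64*exp(4*x)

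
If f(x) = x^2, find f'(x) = 2*x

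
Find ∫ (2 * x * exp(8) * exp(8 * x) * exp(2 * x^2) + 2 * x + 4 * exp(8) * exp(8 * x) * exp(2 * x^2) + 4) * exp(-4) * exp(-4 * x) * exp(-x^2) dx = 2*sinh((x + 2)^2) + C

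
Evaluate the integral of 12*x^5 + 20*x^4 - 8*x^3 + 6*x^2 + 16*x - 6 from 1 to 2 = 252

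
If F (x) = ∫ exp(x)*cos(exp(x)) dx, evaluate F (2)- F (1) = -sin(E) + sin(exp(2))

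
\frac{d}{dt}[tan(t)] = cos(t)^(-2)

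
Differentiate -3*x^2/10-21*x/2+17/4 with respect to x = -3*x/5 - 21/2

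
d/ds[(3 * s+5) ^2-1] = 18*s + 30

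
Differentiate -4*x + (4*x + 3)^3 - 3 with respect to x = 192*x^2 + 288*x + 104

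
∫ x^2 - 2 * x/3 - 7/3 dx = x^3/3 - x^2/3 - 7*x/3 + C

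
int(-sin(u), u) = cos(u) + C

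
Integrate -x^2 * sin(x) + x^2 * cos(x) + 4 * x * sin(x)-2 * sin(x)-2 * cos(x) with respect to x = sqrt(2)*((x - 1)^2 - 1)*sin(x + pi/4) + C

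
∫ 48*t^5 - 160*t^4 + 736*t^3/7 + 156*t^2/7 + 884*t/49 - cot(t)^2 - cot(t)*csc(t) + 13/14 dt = 8*t^6 - 32*t^5 + 184*t^4/7 + 52*t^3/7 + 442*t^2/49 + 27*t/14 + cot(t) + csc(t) + C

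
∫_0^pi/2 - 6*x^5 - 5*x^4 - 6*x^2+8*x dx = (pi + pi^3/8)*(-pi^3/8 - pi^2/4 + pi)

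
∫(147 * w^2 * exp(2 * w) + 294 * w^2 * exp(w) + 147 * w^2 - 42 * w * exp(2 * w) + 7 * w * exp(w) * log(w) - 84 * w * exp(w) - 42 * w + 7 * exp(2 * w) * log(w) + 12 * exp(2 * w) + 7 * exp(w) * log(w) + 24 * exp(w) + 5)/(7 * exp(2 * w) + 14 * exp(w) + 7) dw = (w*exp(w)*log(w) + (exp(w) + 1)*(49*w^3 - 21*w^2 + 5*w + 14)/7 + exp(w))/(exp(w) + 1) + C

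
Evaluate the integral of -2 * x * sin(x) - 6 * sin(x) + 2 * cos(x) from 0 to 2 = -6 + 10*cos(2)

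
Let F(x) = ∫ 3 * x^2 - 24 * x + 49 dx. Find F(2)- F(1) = 20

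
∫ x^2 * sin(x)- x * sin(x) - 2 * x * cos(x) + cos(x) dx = x*(1 - x)*cos(x) + C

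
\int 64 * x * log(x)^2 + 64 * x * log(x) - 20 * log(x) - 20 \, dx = 4*x*(8*x*log(x) - 5)*log(x) + C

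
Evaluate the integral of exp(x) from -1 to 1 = E - exp(-1)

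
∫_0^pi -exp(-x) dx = -1 + exp(-pi)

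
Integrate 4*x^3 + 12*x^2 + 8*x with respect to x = x^4 + 4*x^3 + 4*x^2 + C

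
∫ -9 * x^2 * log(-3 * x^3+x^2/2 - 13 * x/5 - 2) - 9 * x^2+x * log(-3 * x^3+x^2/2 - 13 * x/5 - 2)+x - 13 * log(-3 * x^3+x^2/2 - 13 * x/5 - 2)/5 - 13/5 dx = (-30*x^3 + 5*x^2 - 26*x - 20)*log(-3*x^3 + x^2/2 - 13*x/5 - 2)/10 + C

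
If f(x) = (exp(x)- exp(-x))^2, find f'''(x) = (8*exp(4*x) - 8)*exp(-2*x)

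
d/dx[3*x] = 3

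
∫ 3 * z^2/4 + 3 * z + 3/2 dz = z^3/4 + 3*z^2/2 + 3*z/2 + C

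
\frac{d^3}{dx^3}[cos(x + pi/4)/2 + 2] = sin(x + pi/4)/2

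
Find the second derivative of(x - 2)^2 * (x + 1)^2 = 12*x^2 - 12*x - 6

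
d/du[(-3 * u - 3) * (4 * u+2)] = -24*u - 18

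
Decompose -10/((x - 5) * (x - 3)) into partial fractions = 5/(x - 3) - 5/(x - 5)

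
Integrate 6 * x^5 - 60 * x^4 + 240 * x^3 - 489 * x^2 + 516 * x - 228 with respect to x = x^6 - 12*x^5 + 60*x^4 - 163*x^3 + 258*x^2 - 228*x + C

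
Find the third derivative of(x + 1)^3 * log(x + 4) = (6*x^3*log(x + 4) + 11*x^3 + 72*x^2*log(x + 4) + 114*x^2 + 288*x*log(x + 4) + 357*x + 384*log(x + 4) + 254)/(x^3 + 12*x^2 + 48*x + 64)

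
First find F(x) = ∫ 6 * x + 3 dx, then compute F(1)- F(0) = 6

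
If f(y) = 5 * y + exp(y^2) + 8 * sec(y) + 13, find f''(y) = 4*y^2*exp(y^2) + 2*exp(y^2) - 8/cos(y) + 16/cos(y)^3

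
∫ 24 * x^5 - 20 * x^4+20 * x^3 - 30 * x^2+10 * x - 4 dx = 4*x^6 - 4*x^5 + 5*x^4 - 10*x^3 + 5*x^2 - 4*x + C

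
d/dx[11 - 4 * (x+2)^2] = -8*x - 16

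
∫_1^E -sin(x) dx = cos(E) - cos(1)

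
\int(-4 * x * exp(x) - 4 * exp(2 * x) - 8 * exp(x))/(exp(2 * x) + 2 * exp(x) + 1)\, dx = (-4*x*exp(x) - exp(x) + 3)/(exp(x) + 1) + C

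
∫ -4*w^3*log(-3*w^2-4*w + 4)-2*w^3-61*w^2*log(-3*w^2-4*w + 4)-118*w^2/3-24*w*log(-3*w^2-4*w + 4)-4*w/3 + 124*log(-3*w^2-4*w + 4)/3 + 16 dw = -(w^2 + 19*w - 12)*(3*w^2 + 4*w - 4)*log(-3*w^2 - 4*w + 4)/3 + C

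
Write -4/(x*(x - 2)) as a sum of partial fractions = -2/(x - 2) + 2/x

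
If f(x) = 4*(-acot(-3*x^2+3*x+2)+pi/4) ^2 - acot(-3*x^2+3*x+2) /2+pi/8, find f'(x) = (96*x*acot(-3*x^2 + 3*x + 2) - 24*pi*x - 6*x - 48*acot(-3*x^2 + 3*x + 2) + 3 + 12*pi)/(18*x^4 - 36*x^3 - 6*x^2 + 24*x + 10)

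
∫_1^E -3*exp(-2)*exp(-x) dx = -3*exp(-3) + 3*exp(-E - 2)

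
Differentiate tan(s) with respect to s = cos(s)^(-2)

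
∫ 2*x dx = x^2 + C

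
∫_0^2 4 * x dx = 8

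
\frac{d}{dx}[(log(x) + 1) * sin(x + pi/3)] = (x*log(x)*cos(x + pi/3) + x*cos(x + pi/3) + sin(x + pi/3))/x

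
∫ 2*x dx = x^2 + C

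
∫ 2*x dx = x^2 + C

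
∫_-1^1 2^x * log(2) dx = 3/2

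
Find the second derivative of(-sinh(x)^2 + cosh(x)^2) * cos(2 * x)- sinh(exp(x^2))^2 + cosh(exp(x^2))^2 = -4*cos(2*x)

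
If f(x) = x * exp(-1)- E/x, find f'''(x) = 6*E/x^4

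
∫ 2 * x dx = x^2 + C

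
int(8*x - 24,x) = 4*x^2 - 24*x + C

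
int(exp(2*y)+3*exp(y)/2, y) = (exp(y) + 3)*exp(y)/2 + C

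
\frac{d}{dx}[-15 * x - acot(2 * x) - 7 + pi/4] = (-60*x^2 - 13)/(4*x^2 + 1)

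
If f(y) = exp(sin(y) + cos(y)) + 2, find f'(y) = sqrt(2)*exp(sin(y))*exp(cos(y))*cos(y + pi/4)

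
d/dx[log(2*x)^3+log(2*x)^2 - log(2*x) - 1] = (3*log(x)^2 + 2*log(x) + 6*log(2)*log(x) - 1 + 2*log(2) + 3*log(2)^2)/x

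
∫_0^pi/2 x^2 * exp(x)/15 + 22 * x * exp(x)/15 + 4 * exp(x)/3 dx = pi*(pi/10 + 4)*exp(pi/2)/6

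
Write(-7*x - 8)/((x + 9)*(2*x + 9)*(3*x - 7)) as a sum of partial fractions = -219/(1394*(3*x - 7)) - 94/(369*(2*x + 9)) + 55/(306*(x + 9))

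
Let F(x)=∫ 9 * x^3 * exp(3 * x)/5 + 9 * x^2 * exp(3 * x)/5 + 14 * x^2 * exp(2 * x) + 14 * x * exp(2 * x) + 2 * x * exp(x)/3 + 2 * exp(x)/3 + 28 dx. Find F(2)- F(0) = 4*exp(2)/3 + 56 + 28*exp(4) + 24*exp(6)/5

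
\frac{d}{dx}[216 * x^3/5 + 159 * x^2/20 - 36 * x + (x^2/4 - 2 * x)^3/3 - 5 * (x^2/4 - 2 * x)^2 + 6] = x^5/32 - 5*x^4/8 + 11*x^3/4 + 683*x^2/5 - 241*x/10 - 36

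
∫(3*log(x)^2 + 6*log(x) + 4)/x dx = (log(x) + 1)^3 + log(x) + C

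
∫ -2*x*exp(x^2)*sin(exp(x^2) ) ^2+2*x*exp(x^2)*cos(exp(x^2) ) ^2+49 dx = 49*x + sin(2*exp(x^2))/2 + C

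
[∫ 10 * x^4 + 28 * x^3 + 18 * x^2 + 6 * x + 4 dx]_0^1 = 22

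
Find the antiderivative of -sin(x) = cos(x) + C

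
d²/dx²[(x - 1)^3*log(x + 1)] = (6*x^3*log(x + 1) + 5*x^3 + 6*x^2*log(x + 1) - 3*x^2 - 6*x*log(x + 1) - 9*x - 6*log(x + 1) + 7)/(x^2 + 2*x + 1)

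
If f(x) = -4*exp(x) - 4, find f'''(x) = -4*exp(x)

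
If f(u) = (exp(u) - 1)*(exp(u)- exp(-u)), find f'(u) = (2*exp(3*u) - exp(2*u) - 1)*exp(-u)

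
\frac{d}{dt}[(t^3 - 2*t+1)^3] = 9*t^8 - 42*t^6 + 18*t^5 + 60*t^4 - 48*t^3 - 15*t^2 + 24*t - 6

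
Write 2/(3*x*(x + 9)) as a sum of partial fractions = -2/(27*(x + 9)) + 2/(27*x)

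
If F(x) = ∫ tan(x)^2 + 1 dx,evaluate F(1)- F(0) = tan(1)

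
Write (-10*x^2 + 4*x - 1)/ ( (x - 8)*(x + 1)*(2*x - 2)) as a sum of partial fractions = -5/(12*(x + 1)) + 1/(4*(x - 1)) - 29/(6*(x - 8))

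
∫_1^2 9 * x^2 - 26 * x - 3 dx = -21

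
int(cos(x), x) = sin(x) + C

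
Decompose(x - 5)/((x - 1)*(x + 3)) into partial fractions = 2/(x + 3) - 1/(x - 1)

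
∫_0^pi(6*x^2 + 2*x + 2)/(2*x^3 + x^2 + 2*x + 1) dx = -log(3) + log(3 + 6*pi + 3*pi^2 + 6*pi^3)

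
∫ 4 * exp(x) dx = 4*exp(x) + C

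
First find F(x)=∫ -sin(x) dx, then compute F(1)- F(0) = -1 + cos(1)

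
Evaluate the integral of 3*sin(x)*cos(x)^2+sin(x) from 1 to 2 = -cos(2)^3 + cos(1)^3 - cos(2) + cos(1)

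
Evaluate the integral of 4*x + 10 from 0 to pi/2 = -8 + pi + 2*(pi/2 + 2)^2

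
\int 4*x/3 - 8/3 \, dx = 2*x^2/3 - 8*x/3 + C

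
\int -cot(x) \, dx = log(csc(x)) + C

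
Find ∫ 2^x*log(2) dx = 2^x + C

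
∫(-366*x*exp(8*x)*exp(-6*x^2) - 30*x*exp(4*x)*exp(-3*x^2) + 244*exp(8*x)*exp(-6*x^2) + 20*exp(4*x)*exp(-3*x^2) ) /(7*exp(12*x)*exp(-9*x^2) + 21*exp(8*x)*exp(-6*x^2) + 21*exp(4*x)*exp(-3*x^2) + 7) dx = (5*exp(x*(3*x - 4)) + 33)/(7*(exp(2*x*(3*x - 4)) + 2*exp(x*(3*x - 4)) + 1)) + C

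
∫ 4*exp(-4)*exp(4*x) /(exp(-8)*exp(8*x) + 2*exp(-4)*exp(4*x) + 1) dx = exp(4*x)/(exp(4*x) + exp(4)) + C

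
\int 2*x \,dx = x^2 + C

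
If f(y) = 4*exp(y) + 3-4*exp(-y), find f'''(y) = (4*exp(2*y) + 4)*exp(-y)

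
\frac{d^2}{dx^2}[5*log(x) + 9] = -5/x^2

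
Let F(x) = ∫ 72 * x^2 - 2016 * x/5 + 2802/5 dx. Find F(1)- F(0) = 1914/5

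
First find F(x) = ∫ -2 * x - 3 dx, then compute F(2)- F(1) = -6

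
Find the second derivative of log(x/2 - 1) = -1/(x^2 - 4*x + 4)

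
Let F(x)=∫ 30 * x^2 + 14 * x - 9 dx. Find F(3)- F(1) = 298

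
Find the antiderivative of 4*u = 2*u^2 + C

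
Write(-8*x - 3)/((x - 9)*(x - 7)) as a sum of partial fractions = 59/(2*(x - 7)) - 75/(2*(x - 9))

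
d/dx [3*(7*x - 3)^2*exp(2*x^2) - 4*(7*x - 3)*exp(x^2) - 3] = 588*x^3*exp(2*x^2) - 504*x^2*exp(2*x^2) - 56*x^2*exp(x^2) + 402*x*exp(2*x^2) + 24*x*exp(x^2) - 126*exp(2*x^2) - 28*exp(x^2)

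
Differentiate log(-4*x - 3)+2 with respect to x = 4/(4*x + 3)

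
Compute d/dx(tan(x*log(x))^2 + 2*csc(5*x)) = 2*log(x)*sin(x*log(x))/cos(x*log(x))^3 + 2*sin(x*log(x))/cos(x*log(x))^3 - 10*cos(5*x)/sin(5*x)^2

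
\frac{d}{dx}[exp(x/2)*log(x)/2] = (x*exp(x/2)*log(x) + 2*exp(x/2))/(4*x)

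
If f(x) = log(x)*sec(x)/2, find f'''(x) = (-x^3*log(x)*sin(x)/cos(x) + 6*x^3*log(x)*sin(x)/cos(x)^3 - 3*x^2 + 6*x^2/cos(x)^2 - 3*x*sin(x)/cos(x) + 2)/(2*x^3*cos(x))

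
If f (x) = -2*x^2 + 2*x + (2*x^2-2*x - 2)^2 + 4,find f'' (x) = 48*x^2 - 48*x - 12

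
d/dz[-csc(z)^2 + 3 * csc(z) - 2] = (-3 + 2/sin(z))*cos(z)/sin(z)^2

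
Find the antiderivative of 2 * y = y^2 + C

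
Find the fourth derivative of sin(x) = sin(x)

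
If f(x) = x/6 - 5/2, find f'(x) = 1/6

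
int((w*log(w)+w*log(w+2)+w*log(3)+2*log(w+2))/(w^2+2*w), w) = log(3*w)*log(w + 2) + C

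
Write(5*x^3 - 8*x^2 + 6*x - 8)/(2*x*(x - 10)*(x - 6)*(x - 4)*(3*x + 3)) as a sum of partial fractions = -9/(770*(x + 1)) + 13/(90*(x - 4)) - 205/(504*(x - 6)) + 1063/(3960*(x - 10)) + 1/(180*x)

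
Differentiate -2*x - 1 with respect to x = -2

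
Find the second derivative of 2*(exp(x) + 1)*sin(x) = 4*exp(x)*cos(x) - 2*sin(x)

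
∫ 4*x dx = 2*x^2 + C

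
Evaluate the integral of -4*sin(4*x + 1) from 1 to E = -cos(5) + cos(1 + 4*E)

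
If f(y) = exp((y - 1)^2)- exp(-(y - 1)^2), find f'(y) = (2*y*exp(2*y^2 - 4*y + 2) + 2*y - 2*exp(2*y^2 - 4*y + 2) - 2)*exp(-y^2 + 2*y - 1)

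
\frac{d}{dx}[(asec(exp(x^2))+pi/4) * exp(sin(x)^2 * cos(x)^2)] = (4*x + sqrt(1 - exp(-2*x^2))*exp(x^2)*sin(4*x)*asec(exp(x^2)) + pi*sqrt(1 - exp(-2*x^2))*exp(x^2)*sin(4*x)/4)*exp(-x^2)*exp(1/2 - cos(2*x)/2)*exp(-(1 - cos(2*x))^2/4)/(2*sqrt(1 - exp(-2*x^2)))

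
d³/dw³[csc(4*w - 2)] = -384*cot(4*w - 2)^3*csc(4*w - 2) - 320*cot(4*w - 2)*csc(4*w - 2)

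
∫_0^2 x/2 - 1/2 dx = 0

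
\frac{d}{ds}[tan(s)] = cos(s)^(-2)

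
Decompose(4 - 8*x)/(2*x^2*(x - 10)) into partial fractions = -19/(50*(x - 10)) + 19/(50*x) - 1/(5*x^2)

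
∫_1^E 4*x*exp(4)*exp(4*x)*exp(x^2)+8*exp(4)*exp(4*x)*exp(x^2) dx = -2*exp(9) + 2*exp((2 + E)^2)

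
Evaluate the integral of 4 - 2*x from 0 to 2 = 4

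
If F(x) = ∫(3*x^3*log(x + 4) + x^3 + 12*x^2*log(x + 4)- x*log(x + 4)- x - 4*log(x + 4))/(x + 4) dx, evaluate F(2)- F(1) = 6*log(6)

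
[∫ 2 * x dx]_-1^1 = 0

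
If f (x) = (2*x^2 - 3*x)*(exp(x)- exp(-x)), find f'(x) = (2*x^2*exp(2*x) + 2*x^2 + x*exp(2*x) - 7*x - 3*exp(2*x) + 3)*exp(-x)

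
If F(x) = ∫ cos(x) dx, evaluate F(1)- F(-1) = 2*sin(1)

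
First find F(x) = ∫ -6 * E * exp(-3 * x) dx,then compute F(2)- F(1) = -2*exp(-2) + 2*exp(-5)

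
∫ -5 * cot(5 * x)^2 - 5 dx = cot(5*x) + C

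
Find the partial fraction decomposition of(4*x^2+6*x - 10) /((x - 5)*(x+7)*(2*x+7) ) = -72/(119*(2*x + 7)) + 12/(7*(x + 7)) + 10/(17*(x - 5))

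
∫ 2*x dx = x^2 + C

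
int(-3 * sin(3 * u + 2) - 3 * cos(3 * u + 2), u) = sqrt(2)*cos(3*u + pi/4 + 2) + C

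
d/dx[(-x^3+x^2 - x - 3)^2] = 6*x^5 - 10*x^4 + 12*x^3 + 12*x^2 - 10*x + 6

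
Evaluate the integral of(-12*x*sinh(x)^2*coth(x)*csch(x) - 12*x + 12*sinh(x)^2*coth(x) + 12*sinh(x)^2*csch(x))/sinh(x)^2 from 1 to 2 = -12/tanh(1) - 12/sinh(1) + 24/sinh(2) + 24/tanh(2)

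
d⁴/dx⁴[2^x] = 2^x*log(2)^4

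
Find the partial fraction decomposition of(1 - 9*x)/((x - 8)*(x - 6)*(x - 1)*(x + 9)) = -41/(1275*(x + 9)) - 4/(175*(x - 1)) + 53/(150*(x - 6)) - 71/(238*(x - 8))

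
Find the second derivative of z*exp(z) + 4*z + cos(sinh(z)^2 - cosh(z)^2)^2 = z*exp(z) + 2*exp(z)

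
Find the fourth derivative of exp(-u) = exp(-u)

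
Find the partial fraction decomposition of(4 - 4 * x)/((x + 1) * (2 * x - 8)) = -4/(5*(x + 1)) - 6/(5*(x - 4))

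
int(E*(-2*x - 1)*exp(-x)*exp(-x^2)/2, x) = exp(-x^2 - x + 1)/2 + C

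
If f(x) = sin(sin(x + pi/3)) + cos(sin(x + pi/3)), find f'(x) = sqrt(2)*cos(x + pi/3)*cos(sin(x)/2 + sqrt(3)*cos(x)/2 + pi/4)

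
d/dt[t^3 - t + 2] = 3*t^2 - 1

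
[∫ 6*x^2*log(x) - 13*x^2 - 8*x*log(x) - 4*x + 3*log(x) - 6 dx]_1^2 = -44 + 6*log(2)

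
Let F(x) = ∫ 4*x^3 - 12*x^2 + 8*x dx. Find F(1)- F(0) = 1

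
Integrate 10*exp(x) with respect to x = 10*exp(x) + C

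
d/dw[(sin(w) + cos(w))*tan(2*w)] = sqrt(2)*(2*sin(w + pi/4)/cos(2*w)^2 + cos(w + pi/4)*tan(2*w))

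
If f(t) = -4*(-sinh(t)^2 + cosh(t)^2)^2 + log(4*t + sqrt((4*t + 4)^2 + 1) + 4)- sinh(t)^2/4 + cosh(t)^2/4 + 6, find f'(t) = (16*t + 4*sqrt(16*t^2 + 32*t + 17) + 16)/(16*t^2 + 4*t*sqrt(16*t^2 + 32*t + 17) + 32*t + 4*sqrt(16*t^2 + 32*t + 17) + 17)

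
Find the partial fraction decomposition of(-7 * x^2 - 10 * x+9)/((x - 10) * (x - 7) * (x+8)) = -359/(270*(x + 8)) + 404/(45*(x - 7)) - 791/(54*(x - 10))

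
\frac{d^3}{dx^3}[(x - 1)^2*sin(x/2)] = -x^2*cos(x/2)/8 - 3*x*sin(x/2)/2 + x*cos(x/2)/4 + 3*sin(x/2)/2 + 23*cos(x/2)/8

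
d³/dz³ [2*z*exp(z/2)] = z*exp(z/2)/4 + 3*exp(z/2)/2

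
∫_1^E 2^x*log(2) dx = -2 + 2^E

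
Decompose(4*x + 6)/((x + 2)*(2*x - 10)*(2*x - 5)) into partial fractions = -32/(45*(2*x - 5)) - 1/(63*(x + 2)) + 13/(35*(x - 5))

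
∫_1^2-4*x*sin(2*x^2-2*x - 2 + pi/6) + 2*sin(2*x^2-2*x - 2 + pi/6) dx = -sin(2)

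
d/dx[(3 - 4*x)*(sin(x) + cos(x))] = 4*x*sin(x) - 4*x*cos(x) - 7*sin(x) - cos(x)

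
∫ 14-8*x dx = -4*x^2 + 14*x + C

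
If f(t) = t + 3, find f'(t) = 1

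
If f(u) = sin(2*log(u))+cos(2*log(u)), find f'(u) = 2*sqrt(2)*cos(2*log(u) + pi/4)/u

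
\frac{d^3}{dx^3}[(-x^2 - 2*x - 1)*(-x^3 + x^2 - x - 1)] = 60*x^2 + 24*x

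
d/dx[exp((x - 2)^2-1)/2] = x*exp(x^2 - 4*x + 3) - 2*exp(x^2 - 4*x + 3)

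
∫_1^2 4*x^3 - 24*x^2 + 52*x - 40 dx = -3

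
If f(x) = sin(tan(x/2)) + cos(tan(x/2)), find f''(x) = sqrt(2)*(-(-1 + cos(x/2)^(-2))^2*sin(tan(x/2) + pi/4) + 2*sin(x/2)*cos(tan(x/2) + pi/4)/cos(x/2)^3 + sin(tan(x/2) + pi/4) - 2*sin(tan(x/2) + pi/4)/cos(x/2)^2)/4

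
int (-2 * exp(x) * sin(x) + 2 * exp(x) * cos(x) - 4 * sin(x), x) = (2*exp(x) + 4)*cos(x) + C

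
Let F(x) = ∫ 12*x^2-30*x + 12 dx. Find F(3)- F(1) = 8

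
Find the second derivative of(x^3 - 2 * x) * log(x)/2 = (6*x^2*log(x) + 5*x^2 - 2)/(2*x)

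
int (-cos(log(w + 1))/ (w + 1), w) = -sin(log(w + 1)) + C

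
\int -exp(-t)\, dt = exp(-t) + C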